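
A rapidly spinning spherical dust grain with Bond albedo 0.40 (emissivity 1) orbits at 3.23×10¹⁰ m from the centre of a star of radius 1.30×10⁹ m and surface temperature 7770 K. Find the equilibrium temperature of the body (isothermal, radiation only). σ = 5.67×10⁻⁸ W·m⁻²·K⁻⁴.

The star's surface emits σT_*⁴; at distance d the flux is S = σT_*⁴(R_*/d)².
S = 5.67×10⁻⁸·(7770)⁴·(1.30×10⁹/3.23×10¹⁰)² = 3.348×10⁵ W/m².
For an isothermal sphere T⁴ = (1−a)S/(4σ) = 8.856×10¹¹ K⁴.

T ≈ 970 K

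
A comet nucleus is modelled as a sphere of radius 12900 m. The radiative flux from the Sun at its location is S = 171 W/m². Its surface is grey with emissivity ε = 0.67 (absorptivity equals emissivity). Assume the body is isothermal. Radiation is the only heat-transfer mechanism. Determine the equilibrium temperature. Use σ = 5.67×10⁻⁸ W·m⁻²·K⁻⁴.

T ≈ 166 K

At equilibrium, absorbed power = emitted power.
Absorbing cross-section = πr² = 5.228×10⁸ m²; emitting surface = 4πr² = 2.091×10⁹ m² (ratio 4).
εS·A_cross = εσ·A_surf·T⁴  ⇒  T⁴ = S/(4σ)   (ε cancels).
T⁴ = 171/(4·5.67×10⁻⁸) = 7.540×10⁸ K⁴.
T = (7.540×10⁸)^(1/4).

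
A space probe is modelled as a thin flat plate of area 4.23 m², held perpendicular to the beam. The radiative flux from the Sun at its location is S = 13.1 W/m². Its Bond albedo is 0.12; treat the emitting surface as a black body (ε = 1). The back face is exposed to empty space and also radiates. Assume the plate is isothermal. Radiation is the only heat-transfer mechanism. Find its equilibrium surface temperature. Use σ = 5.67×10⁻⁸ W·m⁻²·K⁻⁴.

T ≈ 100 K

At equilibrium, absorbed power = emitted power.
Absorbing cross-section = A = 4.230 m²; emitting surface = 2A = 8.460 m² (ratio 2).
(1−a)S·A_cross = εσ·A_surf·T⁴  ⇒  T⁴ = (1−a)S/(2σ).
T⁴ = 0.880·13.1/(2·5.67×10⁻⁸) = 1.017×10⁸ K⁴.
T = (1.017×10⁸)^(1/4).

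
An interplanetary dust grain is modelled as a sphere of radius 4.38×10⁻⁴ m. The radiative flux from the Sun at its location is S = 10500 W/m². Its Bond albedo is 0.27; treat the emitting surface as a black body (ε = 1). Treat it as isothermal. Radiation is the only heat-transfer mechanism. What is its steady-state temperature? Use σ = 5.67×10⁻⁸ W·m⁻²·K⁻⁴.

At equilibrium, absorbed power = emitted power.
Absorbing cross-section = πr² = 6.027×10⁻⁷ m²; emitting surface = 4πr² = 2.411×10⁻⁶ m² (ratio 4).
(1−a)S·A_cross = εσ·A_surf·T⁴  ⇒  T⁴ = (1−a)S/(4σ).
T⁴ = 0.730·10500/(4·5.67×10⁻⁸) = 3.380×10¹⁰ K⁴.
T = (3.380×10¹⁰)^(1/4).

T ≈ 429 K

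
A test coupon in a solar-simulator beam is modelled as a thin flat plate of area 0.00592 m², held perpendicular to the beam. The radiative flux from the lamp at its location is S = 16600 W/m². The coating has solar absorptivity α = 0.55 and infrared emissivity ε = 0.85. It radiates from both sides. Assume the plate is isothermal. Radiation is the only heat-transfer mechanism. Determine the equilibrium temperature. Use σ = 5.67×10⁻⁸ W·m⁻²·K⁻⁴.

At equilibrium, absorbed power = emitted power.
Absorbing cross-section = A = 0.005920 m²; emitting surface = 2A = 0.01184 m² (ratio 2).
αS·A_cross = εσ·A_surf·T⁴  ⇒  T⁴ = αS/(ε·2σ).
T⁴ = 0.550·16600/(0.85·2·5.67×10⁻⁸) = 9.472×10¹⁰ K⁴.
T = (9.472×10¹⁰)^(1/4).

T ≈ 555 K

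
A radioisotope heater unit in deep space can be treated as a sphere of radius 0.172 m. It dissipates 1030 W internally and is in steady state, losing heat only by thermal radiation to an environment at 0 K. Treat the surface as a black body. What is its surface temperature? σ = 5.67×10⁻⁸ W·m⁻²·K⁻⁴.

T ≈ 470 K

Steady state: internal power = radiated power, P = εσA T⁴.
Radiating area A = 4πr² = 0.3718 m².
T⁴ = P/(εσA) = 1030/(1.0·5.67×10⁻⁸·0.3718) = 4.886×10¹⁰ K⁴.
T = (4.886×10¹⁰)^(1/4).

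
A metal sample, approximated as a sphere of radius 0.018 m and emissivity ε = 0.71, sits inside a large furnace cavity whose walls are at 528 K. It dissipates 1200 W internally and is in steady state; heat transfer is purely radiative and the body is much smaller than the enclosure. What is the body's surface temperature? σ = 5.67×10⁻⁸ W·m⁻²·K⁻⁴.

For a small grey body in a large enclosure, net radiated power = εσA(T⁴ − T_w⁴).
Steady state: P = εσA(T⁴ − T_w⁴) with A = 4πr² = 0.004072 m².
T⁴ = P/(εσA) + T_w⁴ = 1200/(0.71·5.67×10⁻⁸·0.004072) + (528)⁴
    = 7.321×10¹² + 7.772×10¹⁰ = 7.399×10¹² K⁴.

T ≈ 1650 K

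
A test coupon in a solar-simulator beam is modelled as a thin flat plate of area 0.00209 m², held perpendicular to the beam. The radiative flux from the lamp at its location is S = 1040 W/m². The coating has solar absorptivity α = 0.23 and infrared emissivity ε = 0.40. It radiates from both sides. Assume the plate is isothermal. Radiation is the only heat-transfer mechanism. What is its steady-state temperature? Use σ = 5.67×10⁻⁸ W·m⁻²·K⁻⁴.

At equilibrium, absorbed power = emitted power.
Absorbing cross-section = A = 0.002090 m²; emitting surface = 2A = 0.004180 m² (ratio 2).
αS·A_cross = εσ·A_surf·T⁴  ⇒  T⁴ = αS/(ε·2σ).
T⁴ = 0.230·1040/(0.40·2·5.67×10⁻⁸) = 5.273×10⁹ K⁴.
T = (5.273×10⁹)^(1/4).

T ≈ 269 K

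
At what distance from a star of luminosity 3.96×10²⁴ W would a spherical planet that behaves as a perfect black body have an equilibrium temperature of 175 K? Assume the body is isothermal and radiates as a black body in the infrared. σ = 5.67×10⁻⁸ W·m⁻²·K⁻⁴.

For an isothermal black-emitting sphere, (1−a)S·πr² = σ·4πr²·T⁴ ⇒ S = 4σT⁴/(1−a).
S = 4·5.67×10⁻⁸·(175)⁴/1.00 = 212.7 W/m².
Flux falls as S = L/(4πd²), so d = √(L/(4πS)) = √(3.96×10²⁴/(4π·212.7)).

d ≈ 3.85×10¹⁰ m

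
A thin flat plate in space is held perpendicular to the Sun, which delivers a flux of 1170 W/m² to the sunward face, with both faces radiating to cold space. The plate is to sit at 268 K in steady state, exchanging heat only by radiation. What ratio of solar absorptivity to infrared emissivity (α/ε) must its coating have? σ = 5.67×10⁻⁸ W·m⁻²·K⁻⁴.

α/ε ≈ 0.500

Balance: αS·A = εσ·2A·T⁴ ⇒ α/ε = 2σT⁴/S.
α/ε = 2·5.67×10⁻⁸·(268)⁴/1170 = 2·5.67×10⁻⁸·5.159×10⁹/1170.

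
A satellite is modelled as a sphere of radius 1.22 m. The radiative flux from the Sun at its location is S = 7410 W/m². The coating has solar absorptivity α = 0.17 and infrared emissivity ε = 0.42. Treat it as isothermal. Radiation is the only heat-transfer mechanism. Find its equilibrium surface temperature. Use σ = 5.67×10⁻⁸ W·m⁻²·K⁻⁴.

T ≈ 339 K

At equilibrium, absorbed power = emitted power.
Absorbing cross-section = πr² = 4.676 m²; emitting surface = 4πr² = 18.70 m² (ratio 4).
αS·A_cross = εσ·A_surf·T⁴  ⇒  T⁴ = αS/(ε·4σ).
T⁴ = 0.170·7410/(0.42·4·5.67×10⁻⁸) = 1.322×10¹⁰ K⁴.
T = (1.322×10¹⁰)^(1/4).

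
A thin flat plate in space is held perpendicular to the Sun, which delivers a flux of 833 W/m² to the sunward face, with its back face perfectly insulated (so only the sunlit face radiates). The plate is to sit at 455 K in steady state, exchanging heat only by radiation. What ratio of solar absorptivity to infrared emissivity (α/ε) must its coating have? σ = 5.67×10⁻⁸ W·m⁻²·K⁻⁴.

Balance: αS·A = εσ·1A·T⁴ ⇒ α/ε = σT⁴/S.
α/ε = 5.67×10⁻⁸·(455)⁴/833 = 5.67×10⁻⁸·4.286×10¹⁰/833.

α/ε ≈ 2.92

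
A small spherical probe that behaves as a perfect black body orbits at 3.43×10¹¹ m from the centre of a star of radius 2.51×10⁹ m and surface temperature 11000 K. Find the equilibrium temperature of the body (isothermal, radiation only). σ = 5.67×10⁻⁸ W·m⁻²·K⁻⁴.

The star's surface emits σT_*⁴; at distance d the flux is S = σT_*⁴(R_*/d)².
S = 5.67×10⁻⁸·(11000)⁴·(2.51×10⁹/3.43×10¹¹)² = 44450 W/m².
For an isothermal sphere T⁴ = (1−a)S/(4σ) = 1.960×10¹¹ K⁴.

T ≈ 665 K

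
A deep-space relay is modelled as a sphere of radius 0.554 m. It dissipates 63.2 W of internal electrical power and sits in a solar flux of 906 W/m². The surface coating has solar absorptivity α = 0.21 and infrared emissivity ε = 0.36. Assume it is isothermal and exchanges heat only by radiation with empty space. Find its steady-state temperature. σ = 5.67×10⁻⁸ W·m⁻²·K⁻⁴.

T ≈ 237 K

At steady state, absorbed solar power + internal power = radiated power.
Absorbed: α·S·A_cross = 0.21·906·0.9642 = 183.4 W (cross-section πr²).
Total input = 183.4 + 63.2 = 246.6 W.
Radiated: εσ·A_surf·T⁴ with A_surf = 4πr² = 3.857 m².
T⁴ = 246.6/(0.36·5.67×10⁻⁸·3.857) = 3.133×10⁹ K⁴.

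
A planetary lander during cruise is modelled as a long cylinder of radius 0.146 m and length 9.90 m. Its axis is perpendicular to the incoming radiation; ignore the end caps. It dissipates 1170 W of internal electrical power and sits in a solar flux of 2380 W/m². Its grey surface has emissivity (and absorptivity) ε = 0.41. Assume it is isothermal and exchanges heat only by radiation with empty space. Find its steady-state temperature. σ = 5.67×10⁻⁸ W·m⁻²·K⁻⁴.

At steady state, absorbed solar power + internal power = radiated power.
Absorbed: α·S·A_cross = 0.41·2380·2.891 = 2821 W (cross-section 2rL).
Total input = 2821 + 1170 = 3991 W.
Radiated: εσ·A_surf·T⁴ with A_surf = 2πrL = 9.082 m².
T⁴ = 3991/(0.41·5.67×10⁻⁸·9.082) = 1.890×10¹⁰ K⁴.

T ≈ 371 K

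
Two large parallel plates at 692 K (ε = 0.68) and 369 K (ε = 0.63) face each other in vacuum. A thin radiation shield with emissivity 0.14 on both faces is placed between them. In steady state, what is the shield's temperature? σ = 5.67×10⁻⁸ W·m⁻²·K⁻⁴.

In steady state the net flux on the hot side equals that on the cold side.
σ(T₁⁴−T_s⁴)/D₁ = σ(T_s⁴−T₂⁴)/D₂, with D₁ = 1/ε₁+1/ε_s−1 = 7.613, D₂ = 1/ε_s+1/ε₂−1 = 7.730.
Solve for T_s⁴: T_s⁴ = (D₂·T₁⁴ + D₁·T₂⁴)/(D₁+D₂) = 1.247×10¹¹ K⁴.

T_s ≈ 594 K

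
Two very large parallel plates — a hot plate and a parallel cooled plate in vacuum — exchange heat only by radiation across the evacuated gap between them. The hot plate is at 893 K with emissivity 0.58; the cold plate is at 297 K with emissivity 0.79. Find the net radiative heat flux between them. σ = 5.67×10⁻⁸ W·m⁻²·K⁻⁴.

For two infinite grey parallel plates, q = σ(T₁⁴ − T₂⁴)/(1/ε₁ + 1/ε₂ − 1).
T₁⁴ − T₂⁴ = 6.359×10¹¹ − 7.781×10⁹ = 6.281×10¹¹ K⁴.
1/ε₁ + 1/ε₂ − 1 = 1.724 + 1.266 − 1 = 1.990.
q = 5.67×10⁻⁸ × 6.281×10¹¹ / 1.990.

q ≈ 17900 W/m²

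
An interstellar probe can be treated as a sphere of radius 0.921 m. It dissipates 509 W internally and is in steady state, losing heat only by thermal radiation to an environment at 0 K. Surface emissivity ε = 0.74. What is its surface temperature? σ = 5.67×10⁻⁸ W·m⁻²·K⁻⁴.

Steady state: internal power = radiated power, P = εσA T⁴.
Radiating area A = 4πr² = 10.66 m².
T⁴ = P/(εσA) = 509/(0.74·5.67×10⁻⁸·10.66) = 1.138×10⁹ K⁴.
T = (1.138×10⁹)^(1/4).

T ≈ 184 K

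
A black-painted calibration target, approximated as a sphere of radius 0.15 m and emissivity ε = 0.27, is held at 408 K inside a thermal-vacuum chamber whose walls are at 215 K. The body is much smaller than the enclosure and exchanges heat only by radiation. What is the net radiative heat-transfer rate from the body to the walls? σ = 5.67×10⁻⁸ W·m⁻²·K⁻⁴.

P_net ≈ 111 W

For a small grey body in a large enclosure: P_net = εσA(T_body⁴ − T_wall⁴).
A = 4πr² = 0.2827 m²; T_body⁴ − T_wall⁴ = 2.771×10¹⁰ − 2.137×10⁹ = 2.557×10¹⁰ K⁴.
|P_net| = 0.27·5.67×10⁻⁸·0.2827·2.557×10¹⁰.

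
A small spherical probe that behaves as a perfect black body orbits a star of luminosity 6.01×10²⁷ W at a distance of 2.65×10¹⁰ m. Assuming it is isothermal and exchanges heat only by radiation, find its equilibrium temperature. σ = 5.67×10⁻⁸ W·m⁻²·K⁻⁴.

First find the stellar flux at distance d: S = L/(4πd²) = 6.01×10²⁷/(4π·(2.65×10¹⁰)²) = 6.810×10⁵ W/m².
For an isothermal sphere, absorbed (1−a)S·πr² = emitted σ·4πr²·T⁴, so T⁴ = (1−a)S/(4σ).
T⁴ = 1.00·6.810×10⁵/(4·5.67×10⁻⁸) = 3.003×10¹² K⁴.

T ≈ 1320 K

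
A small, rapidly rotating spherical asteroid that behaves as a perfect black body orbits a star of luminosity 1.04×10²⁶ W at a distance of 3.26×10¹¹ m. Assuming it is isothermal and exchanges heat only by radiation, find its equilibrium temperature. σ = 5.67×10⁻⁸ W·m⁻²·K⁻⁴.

T ≈ 136 K

First find the stellar flux at distance d: S = L/(4πd²) = 1.04×10²⁶/(4π·(3.26×10¹¹)²) = 77.87 W/m².
For an isothermal sphere, absorbed (1−a)S·πr² = emitted σ·4πr²·T⁴, so T⁴ = (1−a)S/(4σ).
T⁴ = 1.00·77.87/(4·5.67×10⁻⁸) = 3.434×10⁸ K⁴.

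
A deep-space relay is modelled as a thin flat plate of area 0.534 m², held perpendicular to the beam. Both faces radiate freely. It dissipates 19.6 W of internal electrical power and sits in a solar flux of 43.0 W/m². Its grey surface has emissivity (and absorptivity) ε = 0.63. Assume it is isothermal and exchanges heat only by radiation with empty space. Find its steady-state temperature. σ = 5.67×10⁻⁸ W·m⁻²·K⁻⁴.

T ≈ 173 K

At steady state, absorbed solar power + internal power = radiated power.
Absorbed: α·S·A_cross = 0.63·43.0·0.5340 = 14.47 W (cross-section A).
Total input = 14.47 + 19.6 = 34.07 W.
Radiated: εσ·A_surf·T⁴ with A_surf = 2A = 1.068 m².
T⁴ = 34.07/(0.63·5.67×10⁻⁸·1.068) = 8.929×10⁸ K⁴.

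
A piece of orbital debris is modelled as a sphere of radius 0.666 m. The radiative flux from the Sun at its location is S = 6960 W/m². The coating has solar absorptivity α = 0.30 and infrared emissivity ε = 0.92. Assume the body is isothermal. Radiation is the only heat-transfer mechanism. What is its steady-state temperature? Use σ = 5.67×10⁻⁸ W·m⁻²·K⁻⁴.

T ≈ 316 K

At equilibrium, absorbed power = emitted power.
Absorbing cross-section = πr² = 1.393 m²; emitting surface = 4πr² = 5.574 m² (ratio 4).
αS·A_cross = εσ·A_surf·T⁴  ⇒  T⁴ = αS/(ε·4σ).
T⁴ = 0.300·6960/(0.92·4·5.67×10⁻⁸) = 1.001×10¹⁰ K⁴.
T = (1.001×10¹⁰)^(1/4).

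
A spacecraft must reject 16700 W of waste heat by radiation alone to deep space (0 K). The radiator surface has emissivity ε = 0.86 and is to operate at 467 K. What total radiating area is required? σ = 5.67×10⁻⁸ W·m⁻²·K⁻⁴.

P = εσA T⁴ ⇒ A = P/(εσT⁴).
T⁴ = 4.756×10¹⁰ K⁴.
A = 16700/(0.86 × 5.67×10⁻⁸ × 4.756×10¹⁰).

A ≈ 7.20 m²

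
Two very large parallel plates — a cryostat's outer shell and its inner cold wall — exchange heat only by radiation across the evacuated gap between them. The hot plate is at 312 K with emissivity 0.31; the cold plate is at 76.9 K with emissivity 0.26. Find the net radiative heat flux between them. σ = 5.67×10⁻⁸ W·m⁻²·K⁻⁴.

q ≈ 88.2 W/m²

For two infinite grey parallel plates, q = σ(T₁⁴ − T₂⁴)/(1/ε₁ + 1/ε₂ − 1).
T₁⁴ − T₂⁴ = 9.476×10⁹ − 3.497×10⁷ = 9.441×10⁹ K⁴.
1/ε₁ + 1/ε₂ − 1 = 3.226 + 3.846 − 1 = 6.072.
q = 5.67×10⁻⁸ × 9.441×10⁹ / 6.072.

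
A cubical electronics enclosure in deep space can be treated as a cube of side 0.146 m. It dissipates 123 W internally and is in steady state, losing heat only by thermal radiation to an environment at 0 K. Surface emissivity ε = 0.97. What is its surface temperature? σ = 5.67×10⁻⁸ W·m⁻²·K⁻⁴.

Steady state: internal power = radiated power, P = εσA T⁴.
Radiating area A = 6L² = 0.1279 m².
T⁴ = P/(εσA) = 123/(0.97·5.67×10⁻⁸·0.1279) = 1.749×10¹⁰ K⁴.
T = (1.749×10¹⁰)^(1/4).

T ≈ 364 K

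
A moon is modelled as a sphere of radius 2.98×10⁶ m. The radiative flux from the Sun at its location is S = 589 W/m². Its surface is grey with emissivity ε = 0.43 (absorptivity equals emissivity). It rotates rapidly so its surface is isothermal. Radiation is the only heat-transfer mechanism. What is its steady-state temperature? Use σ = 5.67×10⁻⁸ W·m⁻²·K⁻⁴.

T ≈ 226 K

At equilibrium, absorbed power = emitted power.
Absorbing cross-section = πr² = 2.790×10¹³ m²; emitting surface = 4πr² = 1.116×10¹⁴ m² (ratio 4).
εS·A_cross = εσ·A_surf·T⁴  ⇒  T⁴ = S/(4σ)   (ε cancels).
T⁴ = 589/(4·5.67×10⁻⁸) = 2.597×10⁹ K⁴.
T = (2.597×10⁹)^(1/4).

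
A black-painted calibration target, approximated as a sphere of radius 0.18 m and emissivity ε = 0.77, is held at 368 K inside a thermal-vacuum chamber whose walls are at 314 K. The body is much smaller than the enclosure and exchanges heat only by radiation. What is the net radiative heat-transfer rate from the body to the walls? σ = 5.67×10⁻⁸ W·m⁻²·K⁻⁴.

P_net ≈ 153 W

For a small grey body in a large enclosure: P_net = εσA(T_body⁴ − T_wall⁴).
A = 4πr² = 0.4072 m²; T_body⁴ − T_wall⁴ = 1.834×10¹⁰ − 9.721×10⁹ = 8.618×10⁹ K⁴.
|P_net| = 0.77·5.67×10⁻⁸·0.4072·8.618×10⁹.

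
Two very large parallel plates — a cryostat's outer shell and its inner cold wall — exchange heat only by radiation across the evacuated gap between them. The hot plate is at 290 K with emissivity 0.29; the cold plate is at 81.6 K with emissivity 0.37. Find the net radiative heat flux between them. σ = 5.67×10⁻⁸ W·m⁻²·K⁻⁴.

q ≈ 77.4 W/m²

For two infinite grey parallel plates, q = σ(T₁⁴ − T₂⁴)/(1/ε₁ + 1/ε₂ − 1).
T₁⁴ − T₂⁴ = 7.073×10⁹ − 4.434×10⁷ = 7.028×10⁹ K⁴.
1/ε₁ + 1/ε₂ − 1 = 3.448 + 2.703 − 1 = 5.151.
q = 5.67×10⁻⁸ × 7.028×10⁹ / 5.151.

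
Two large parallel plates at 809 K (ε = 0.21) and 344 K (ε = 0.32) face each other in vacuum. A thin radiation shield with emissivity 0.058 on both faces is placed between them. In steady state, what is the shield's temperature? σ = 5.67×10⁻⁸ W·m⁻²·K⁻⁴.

In steady state the net flux on the hot side equals that on the cold side.
σ(T₁⁴−T_s⁴)/D₁ = σ(T_s⁴−T₂⁴)/D₂, with D₁ = 1/ε₁+1/ε_s−1 = 21.00, D₂ = 1/ε_s+1/ε₂−1 = 19.37.
Solve for T_s⁴: T_s⁴ = (D₂·T₁⁴ + D₁·T₂⁴)/(D₁+D₂) = 2.128×10¹¹ K⁴.

T_s ≈ 679 K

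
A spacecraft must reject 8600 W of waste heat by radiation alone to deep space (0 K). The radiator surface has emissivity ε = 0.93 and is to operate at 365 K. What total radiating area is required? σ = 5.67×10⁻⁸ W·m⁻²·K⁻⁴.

P = εσA T⁴ ⇒ A = P/(εσT⁴).
T⁴ = 1.775×10¹⁰ K⁴.
A = 8600/(0.93 × 5.67×10⁻⁸ × 1.775×10¹⁰).

A ≈ 9.19 m²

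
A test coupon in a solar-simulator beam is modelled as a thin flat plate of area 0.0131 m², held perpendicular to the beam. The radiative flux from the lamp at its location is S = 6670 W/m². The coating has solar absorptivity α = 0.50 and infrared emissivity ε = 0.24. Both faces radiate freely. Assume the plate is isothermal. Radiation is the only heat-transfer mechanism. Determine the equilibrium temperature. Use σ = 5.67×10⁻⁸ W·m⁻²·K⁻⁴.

At equilibrium, absorbed power = emitted power.
Absorbing cross-section = A = 0.01310 m²; emitting surface = 2A = 0.02620 m² (ratio 2).
αS·A_cross = εσ·A_surf·T⁴  ⇒  T⁴ = αS/(ε·2σ).
T⁴ = 0.500·6670/(0.24·2·5.67×10⁻⁸) = 1.225×10¹¹ K⁴.
T = (1.225×10¹¹)^(1/4).

T ≈ 592 K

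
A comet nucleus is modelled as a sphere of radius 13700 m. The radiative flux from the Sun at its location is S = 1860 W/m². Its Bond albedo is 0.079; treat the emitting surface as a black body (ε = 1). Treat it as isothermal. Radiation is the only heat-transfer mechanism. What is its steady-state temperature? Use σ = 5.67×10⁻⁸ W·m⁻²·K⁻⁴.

T ≈ 295 K

At equilibrium, absorbed power = emitted power.
Absorbing cross-section = πr² = 5.896×10⁸ m²; emitting surface = 4πr² = 2.359×10⁹ m² (ratio 4).
(1−a)S·A_cross = εσ·A_surf·T⁴  ⇒  T⁴ = (1−a)S/(4σ).
T⁴ = 0.921·1860/(4·5.67×10⁻⁸) = 7.553×10⁹ K⁴.
T = (7.553×10⁹)^(1/4).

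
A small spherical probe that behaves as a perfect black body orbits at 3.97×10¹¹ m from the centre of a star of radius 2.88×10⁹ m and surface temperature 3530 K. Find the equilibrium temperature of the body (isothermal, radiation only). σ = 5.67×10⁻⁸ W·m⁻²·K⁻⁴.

T ≈ 213 K

The star's surface emits σT_*⁴; at distance d the flux is S = σT_*⁴(R_*/d)².
S = 5.67×10⁻⁸·(3530)⁴·(2.88×10⁹/3.97×10¹¹)² = 463.3 W/m².
For an isothermal sphere T⁴ = (1−a)S/(4σ) = 2.043×10⁹ K⁴.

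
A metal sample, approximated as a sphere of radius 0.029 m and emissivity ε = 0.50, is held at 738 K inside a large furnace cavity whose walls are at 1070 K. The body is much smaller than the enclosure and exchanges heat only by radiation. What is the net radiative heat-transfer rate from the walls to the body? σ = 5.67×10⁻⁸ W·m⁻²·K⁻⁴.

For a small grey body in a large enclosure: P_net = εσA(T_body⁴ − T_wall⁴).
A = 4πr² = 0.01057 m²; T_body⁴ − T_wall⁴ = 2.966×10¹¹ − 1.311×10¹² = -1.014×10¹² K⁴.
|P_net| = 0.50·5.67×10⁻⁸·0.01057·1.014×10¹².

P_net ≈ 304 W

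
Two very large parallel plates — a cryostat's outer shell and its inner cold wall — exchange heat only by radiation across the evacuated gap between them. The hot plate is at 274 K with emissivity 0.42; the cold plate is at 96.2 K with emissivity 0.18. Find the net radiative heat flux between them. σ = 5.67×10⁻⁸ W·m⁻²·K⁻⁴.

For two infinite grey parallel plates, q = σ(T₁⁴ − T₂⁴)/(1/ε₁ + 1/ε₂ − 1).
T₁⁴ − T₂⁴ = 5.636×10⁹ − 8.564×10⁷ = 5.551×10⁹ K⁴.
1/ε₁ + 1/ε₂ − 1 = 2.381 + 5.556 − 1 = 6.937.
q = 5.67×10⁻⁸ × 5.551×10⁹ / 6.937.

q ≈ 45.4 W/m²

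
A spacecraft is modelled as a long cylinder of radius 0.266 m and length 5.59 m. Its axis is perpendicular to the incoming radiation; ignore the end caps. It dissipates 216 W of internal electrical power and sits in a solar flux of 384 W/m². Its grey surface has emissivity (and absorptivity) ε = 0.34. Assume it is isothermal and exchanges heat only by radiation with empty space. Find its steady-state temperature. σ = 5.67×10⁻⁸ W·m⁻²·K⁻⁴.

At steady state, absorbed solar power + internal power = radiated power.
Absorbed: α·S·A_cross = 0.34·384·2.974 = 388.3 W (cross-section 2rL).
Total input = 388.3 + 216 = 604.3 W.
Radiated: εσ·A_surf·T⁴ with A_surf = 2πrL = 9.343 m².
T⁴ = 604.3/(0.34·5.67×10⁻⁸·9.343) = 3.355×10⁹ K⁴.

T ≈ 241 K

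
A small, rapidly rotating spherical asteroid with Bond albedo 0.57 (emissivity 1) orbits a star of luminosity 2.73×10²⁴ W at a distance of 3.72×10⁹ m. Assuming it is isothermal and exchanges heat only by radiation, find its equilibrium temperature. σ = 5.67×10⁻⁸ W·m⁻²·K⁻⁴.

T ≈ 415 K

First find the stellar flux at distance d: S = L/(4πd²) = 2.73×10²⁴/(4π·(3.72×10⁹)²) = 15700 W/m².
For an isothermal sphere, absorbed (1−a)S·πr² = emitted σ·4πr²·T⁴, so T⁴ = (1−a)S/(4σ).
T⁴ = 0.430·15700/(4·5.67×10⁻⁸) = 2.976×10¹⁰ K⁴.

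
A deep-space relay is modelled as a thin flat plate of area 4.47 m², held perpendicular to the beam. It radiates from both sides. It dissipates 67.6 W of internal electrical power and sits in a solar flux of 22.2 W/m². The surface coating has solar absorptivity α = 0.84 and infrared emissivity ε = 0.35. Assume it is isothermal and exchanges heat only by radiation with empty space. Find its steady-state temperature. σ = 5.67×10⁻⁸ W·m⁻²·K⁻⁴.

T ≈ 171 K

At steady state, absorbed solar power + internal power = radiated power.
Absorbed: α·S·A_cross = 0.84·22.2·4.470 = 83.36 W (cross-section A).
Total input = 83.36 + 67.6 = 151.0 W.
Radiated: εσ·A_surf·T⁴ with A_surf = 2A = 8.940 m².
T⁴ = 151.0/(0.35·5.67×10⁻⁸·8.940) = 8.509×10⁸ K⁴.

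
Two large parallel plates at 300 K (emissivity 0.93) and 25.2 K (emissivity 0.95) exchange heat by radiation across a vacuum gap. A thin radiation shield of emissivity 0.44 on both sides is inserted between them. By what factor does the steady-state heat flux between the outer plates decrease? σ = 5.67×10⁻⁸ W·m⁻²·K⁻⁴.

Without shield: q₀ = σΔ(T⁴)/(1/ε₁+1/ε₂−1) with denominator 1.128.
With shield the two gaps are in series; the resistances add: (1/ε₁+1/ε_s−1)+(1/ε_s+1/ε₂−1) = 2.348+2.325 = 4.673.
Heat-flux ratio q₀/q = 4.673/1.128.

factor ≈ 4.14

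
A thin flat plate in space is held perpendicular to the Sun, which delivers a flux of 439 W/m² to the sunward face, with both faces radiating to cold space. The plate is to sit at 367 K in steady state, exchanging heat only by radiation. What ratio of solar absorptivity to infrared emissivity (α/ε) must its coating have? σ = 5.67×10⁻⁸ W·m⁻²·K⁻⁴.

Balance: αS·A = εσ·2A·T⁴ ⇒ α/ε = 2σT⁴/S.
α/ε = 2·5.67×10⁻⁸·(367)⁴/439 = 2·5.67×10⁻⁸·1.814×10¹⁰/439.

α/ε ≈ 4.69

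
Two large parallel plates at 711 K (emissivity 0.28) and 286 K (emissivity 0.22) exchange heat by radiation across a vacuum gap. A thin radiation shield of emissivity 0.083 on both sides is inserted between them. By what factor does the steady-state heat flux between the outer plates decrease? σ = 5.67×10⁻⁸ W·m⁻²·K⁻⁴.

Without shield: q₀ = σΔ(T⁴)/(1/ε₁+1/ε₂−1) with denominator 7.117.
With shield the two gaps are in series; the resistances add: (1/ε₁+1/ε_s−1)+(1/ε_s+1/ε₂−1) = 14.62+15.59 = 30.21.
Heat-flux ratio q₀/q = 30.21/7.117.

factor ≈ 4.25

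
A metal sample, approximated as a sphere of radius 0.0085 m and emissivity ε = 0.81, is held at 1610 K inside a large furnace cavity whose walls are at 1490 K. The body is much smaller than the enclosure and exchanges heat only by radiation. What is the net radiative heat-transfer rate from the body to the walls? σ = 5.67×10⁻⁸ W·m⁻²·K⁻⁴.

P_net ≈ 74.6 W

For a small grey body in a large enclosure: P_net = εσA(T_body⁴ − T_wall⁴).
A = 4πr² = 9.079×10⁻⁴ m²; T_body⁴ − T_wall⁴ = 6.719×10¹² − 4.929×10¹² = 1.790×10¹² K⁴.
|P_net| = 0.81·5.67×10⁻⁸·9.079×10⁻⁴·1.790×10¹².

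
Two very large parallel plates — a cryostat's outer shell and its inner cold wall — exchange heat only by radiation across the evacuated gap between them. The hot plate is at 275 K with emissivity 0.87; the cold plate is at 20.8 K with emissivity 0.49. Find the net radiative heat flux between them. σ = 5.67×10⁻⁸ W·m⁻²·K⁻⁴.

q ≈ 148 W/m²

For two infinite grey parallel plates, q = σ(T₁⁴ − T₂⁴)/(1/ε₁ + 1/ε₂ − 1).
T₁⁴ − T₂⁴ = 5.719×10⁹ − 1.872×10⁵ = 5.719×10⁹ K⁴.
1/ε₁ + 1/ε₂ − 1 = 1.149 + 2.041 − 1 = 2.190.
q = 5.67×10⁻⁸ × 5.719×10⁹ / 2.190.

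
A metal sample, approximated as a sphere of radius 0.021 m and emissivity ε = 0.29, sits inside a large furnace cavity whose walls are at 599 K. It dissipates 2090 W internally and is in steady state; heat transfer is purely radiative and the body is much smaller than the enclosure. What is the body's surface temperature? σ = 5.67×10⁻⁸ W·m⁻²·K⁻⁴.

For a small grey body in a large enclosure, net radiated power = εσA(T⁴ − T_w⁴).
Steady state: P = εσA(T⁴ − T_w⁴) with A = 4πr² = 0.005542 m².
T⁴ = P/(εσA) + T_w⁴ = 2090/(0.29·5.67×10⁻⁸·0.005542) + (599)⁴
    = 2.294×10¹³ + 1.287×10¹¹ = 2.306×10¹³ K⁴.

T ≈ 2190 K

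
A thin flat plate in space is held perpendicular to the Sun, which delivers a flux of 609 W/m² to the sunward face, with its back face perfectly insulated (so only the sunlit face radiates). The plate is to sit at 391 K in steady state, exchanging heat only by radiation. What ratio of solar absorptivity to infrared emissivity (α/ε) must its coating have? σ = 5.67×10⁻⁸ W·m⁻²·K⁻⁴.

Balance: αS·A = εσ·1A·T⁴ ⇒ α/ε = σT⁴/S.
α/ε = 5.67×10⁻⁸·(391)⁴/609 = 5.67×10⁻⁸·2.337×10¹⁰/609.

α/ε ≈ 2.18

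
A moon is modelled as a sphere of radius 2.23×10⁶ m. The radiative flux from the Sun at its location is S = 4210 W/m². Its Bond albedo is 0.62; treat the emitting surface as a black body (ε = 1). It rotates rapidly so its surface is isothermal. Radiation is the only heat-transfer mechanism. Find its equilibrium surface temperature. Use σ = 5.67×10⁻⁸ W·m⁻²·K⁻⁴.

T ≈ 290 K

At equilibrium, absorbed power = emitted power.
Absorbing cross-section = πr² = 1.562×10¹³ m²; emitting surface = 4πr² = 6.249×10¹³ m² (ratio 4).
(1−a)S·A_cross = εσ·A_surf·T⁴  ⇒  T⁴ = (1−a)S/(4σ).
T⁴ = 0.380·4210/(4·5.67×10⁻⁸) = 7.054×10⁹ K⁴.
T = (7.054×10⁹)^(1/4).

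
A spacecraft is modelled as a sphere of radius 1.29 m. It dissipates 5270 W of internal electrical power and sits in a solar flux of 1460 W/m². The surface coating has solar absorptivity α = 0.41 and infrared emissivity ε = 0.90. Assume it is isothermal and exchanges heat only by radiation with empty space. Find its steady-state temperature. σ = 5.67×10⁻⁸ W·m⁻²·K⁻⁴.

T ≈ 298 K

At steady state, absorbed solar power + internal power = radiated power.
Absorbed: α·S·A_cross = 0.41·1460·5.228 = 3129 W (cross-section πr²).
Total input = 3129 + 5270 = 8399 W.
Radiated: εσ·A_surf·T⁴ with A_surf = 4πr² = 20.91 m².
T⁴ = 8399/(0.90·5.67×10⁻⁸·20.91) = 7.871×10⁹ K⁴.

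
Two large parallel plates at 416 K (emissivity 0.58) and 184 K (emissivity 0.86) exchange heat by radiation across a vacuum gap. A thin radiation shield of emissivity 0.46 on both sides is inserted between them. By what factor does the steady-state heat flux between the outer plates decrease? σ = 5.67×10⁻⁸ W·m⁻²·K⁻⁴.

factor ≈ 2.77

Without shield: q₀ = σΔ(T⁴)/(1/ε₁+1/ε₂−1) with denominator 1.887.
With shield the two gaps are in series; the resistances add: (1/ε₁+1/ε_s−1)+(1/ε_s+1/ε₂−1) = 2.898+2.337 = 5.235.
Heat-flux ratio q₀/q = 5.235/1.887.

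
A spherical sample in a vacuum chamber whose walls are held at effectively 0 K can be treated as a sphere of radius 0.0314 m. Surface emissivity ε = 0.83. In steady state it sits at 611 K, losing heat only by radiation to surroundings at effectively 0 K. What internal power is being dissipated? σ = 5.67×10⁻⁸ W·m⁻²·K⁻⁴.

Steady state: P = εσA T⁴.
A = 4πr² = 0.01239 m²; T⁴ = (611)⁴ = 1.394×10¹¹ K⁴.
P = 0.83 × 5.67×10⁻⁸ × 0.01239 × 1.394×10¹¹.

P ≈ 81.3 W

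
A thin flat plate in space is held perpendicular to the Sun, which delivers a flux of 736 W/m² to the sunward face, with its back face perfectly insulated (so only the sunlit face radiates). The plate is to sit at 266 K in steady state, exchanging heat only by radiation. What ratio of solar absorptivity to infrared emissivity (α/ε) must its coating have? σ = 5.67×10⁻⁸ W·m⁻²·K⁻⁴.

Balance: αS·A = εσ·1A·T⁴ ⇒ α/ε = σT⁴/S.
α/ε = 5.67×10⁻⁸·(266)⁴/736 = 5.67×10⁻⁸·5.006×10⁹/736.

α/ε ≈ 0.386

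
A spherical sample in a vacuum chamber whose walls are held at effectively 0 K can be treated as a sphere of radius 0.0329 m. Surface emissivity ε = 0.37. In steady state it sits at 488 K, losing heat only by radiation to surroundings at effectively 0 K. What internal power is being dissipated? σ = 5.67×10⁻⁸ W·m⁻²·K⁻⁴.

Steady state: P = εσA T⁴.
A = 4πr² = 0.01360 m²; T⁴ = (488)⁴ = 5.671×10¹⁰ K⁴.
P = 0.37 × 5.67×10⁻⁸ × 0.01360 × 5.671×10¹⁰.

P ≈ 16.2 W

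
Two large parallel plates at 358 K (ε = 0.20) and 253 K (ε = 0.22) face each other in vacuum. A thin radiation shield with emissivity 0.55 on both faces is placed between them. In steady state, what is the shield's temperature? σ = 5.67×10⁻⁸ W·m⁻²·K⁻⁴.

In steady state the net flux on the hot side equals that on the cold side.
σ(T₁⁴−T_s⁴)/D₁ = σ(T_s⁴−T₂⁴)/D₂, with D₁ = 1/ε₁+1/ε_s−1 = 5.818, D₂ = 1/ε_s+1/ε₂−1 = 5.364.
Solve for T_s⁴: T_s⁴ = (D₂·T₁⁴ + D₁·T₂⁴)/(D₁+D₂) = 1.001×10¹⁰ K⁴.

T_s ≈ 316 K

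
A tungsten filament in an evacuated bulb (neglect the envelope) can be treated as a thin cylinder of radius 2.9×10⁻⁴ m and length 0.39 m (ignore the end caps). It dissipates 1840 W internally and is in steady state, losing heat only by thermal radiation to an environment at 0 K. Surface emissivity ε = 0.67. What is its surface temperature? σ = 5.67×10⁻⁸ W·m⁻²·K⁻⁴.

Steady state: internal power = radiated power, P = εσA T⁴.
Radiating area A = 2πrL = 7.106×10⁻⁴ m².
T⁴ = P/(εσA) = 1840/(0.67·5.67×10⁻⁸·7.106×10⁻⁴) = 6.816×10¹³ K⁴.
T = (6.816×10¹³)^(1/4).

T ≈ 2870 K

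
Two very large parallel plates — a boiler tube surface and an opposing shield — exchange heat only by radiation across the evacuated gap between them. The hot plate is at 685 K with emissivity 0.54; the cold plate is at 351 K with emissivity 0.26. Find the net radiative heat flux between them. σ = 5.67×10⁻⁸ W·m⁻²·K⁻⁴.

For two infinite grey parallel plates, q = σ(T₁⁴ − T₂⁴)/(1/ε₁ + 1/ε₂ − 1).
T₁⁴ − T₂⁴ = 2.202×10¹¹ − 1.518×10¹⁰ = 2.050×10¹¹ K⁴.
1/ε₁ + 1/ε₂ − 1 = 1.852 + 3.846 − 1 = 4.698.
q = 5.67×10⁻⁸ × 2.050×10¹¹ / 4.698.

q ≈ 2470 W/m²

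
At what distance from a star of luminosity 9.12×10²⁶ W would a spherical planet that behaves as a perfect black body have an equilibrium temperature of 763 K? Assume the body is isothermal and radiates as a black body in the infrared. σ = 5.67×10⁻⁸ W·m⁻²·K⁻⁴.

d ≈ 3.07×10¹⁰ m

For an isothermal black-emitting sphere, (1−a)S·πr² = σ·4πr²·T⁴ ⇒ S = 4σT⁴/(1−a).
S = 4·5.67×10⁻⁸·(763)⁴/1.00 = 76870 W/m².
Flux falls as S = L/(4πd²), so d = √(L/(4πS)) = √(9.12×10²⁶/(4π·76870)).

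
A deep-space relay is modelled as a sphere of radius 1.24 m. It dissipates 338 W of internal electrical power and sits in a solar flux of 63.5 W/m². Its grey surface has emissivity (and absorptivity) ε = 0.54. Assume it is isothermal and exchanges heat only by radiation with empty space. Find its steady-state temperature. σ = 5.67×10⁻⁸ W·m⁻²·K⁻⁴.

T ≈ 171 K

At steady state, absorbed solar power + internal power = radiated power.
Absorbed: α·S·A_cross = 0.54·63.5·4.831 = 165.6 W (cross-section πr²).
Total input = 165.6 + 338 = 503.6 W.
Radiated: εσ·A_surf·T⁴ with A_surf = 4πr² = 19.32 m².
T⁴ = 503.6/(0.54·5.67×10⁻⁸·19.32) = 8.513×10⁸ K⁴.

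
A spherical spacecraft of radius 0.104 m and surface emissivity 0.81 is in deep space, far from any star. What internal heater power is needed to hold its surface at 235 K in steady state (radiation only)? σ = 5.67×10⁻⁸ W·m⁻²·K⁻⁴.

P = εσ·4πr²·T⁴.
4πr² = 0.1359 m²; T⁴ = 3.050×10⁹ K⁴.
P = 0.81·5.67×10⁻⁸·0.1359·3.050×10⁹.

P ≈ 19.0 W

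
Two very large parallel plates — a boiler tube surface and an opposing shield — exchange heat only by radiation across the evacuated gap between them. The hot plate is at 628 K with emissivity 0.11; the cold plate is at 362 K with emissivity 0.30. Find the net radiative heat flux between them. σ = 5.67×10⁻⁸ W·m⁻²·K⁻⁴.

q ≈ 687 W/m²

For two infinite grey parallel plates, q = σ(T₁⁴ − T₂⁴)/(1/ε₁ + 1/ε₂ − 1).
T₁⁴ − T₂⁴ = 1.555×10¹¹ − 1.717×10¹⁰ = 1.384×10¹¹ K⁴.
1/ε₁ + 1/ε₂ − 1 = 9.091 + 3.333 − 1 = 11.42.
q = 5.67×10⁻⁸ × 1.384×10¹¹ / 11.42.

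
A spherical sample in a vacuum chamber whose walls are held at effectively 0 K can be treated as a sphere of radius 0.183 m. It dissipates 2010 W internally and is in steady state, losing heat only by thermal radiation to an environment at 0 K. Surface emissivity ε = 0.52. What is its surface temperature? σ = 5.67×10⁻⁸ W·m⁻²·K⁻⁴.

T ≈ 634 K

Steady state: internal power = radiated power, P = εσA T⁴.
Radiating area A = 4πr² = 0.4208 m².
T⁴ = P/(εσA) = 2010/(0.52·5.67×10⁻⁸·0.4208) = 1.620×10¹¹ K⁴.
T = (1.620×10¹¹)^(1/4).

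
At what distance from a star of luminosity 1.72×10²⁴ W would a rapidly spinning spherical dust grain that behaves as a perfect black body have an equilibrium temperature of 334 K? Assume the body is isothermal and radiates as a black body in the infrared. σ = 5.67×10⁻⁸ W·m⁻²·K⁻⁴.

For an isothermal black-emitting sphere, (1−a)S·πr² = σ·4πr²·T⁴ ⇒ S = 4σT⁴/(1−a).
S = 4·5.67×10⁻⁸·(334)⁴/1.00 = 2822 W/m².
Flux falls as S = L/(4πd²), so d = √(L/(4πS)) = √(1.72×10²⁴/(4π·2822)).

d ≈ 6.96×10⁹ m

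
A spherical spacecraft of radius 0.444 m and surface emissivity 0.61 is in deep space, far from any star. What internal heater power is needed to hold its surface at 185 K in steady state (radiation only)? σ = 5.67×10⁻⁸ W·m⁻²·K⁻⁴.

P ≈ 100 W

P = εσ·4πr²·T⁴.
4πr² = 2.477 m²; T⁴ = 1.171×10⁹ K⁴.
P = 0.61·5.67×10⁻⁸·2.477·1.171×10⁹.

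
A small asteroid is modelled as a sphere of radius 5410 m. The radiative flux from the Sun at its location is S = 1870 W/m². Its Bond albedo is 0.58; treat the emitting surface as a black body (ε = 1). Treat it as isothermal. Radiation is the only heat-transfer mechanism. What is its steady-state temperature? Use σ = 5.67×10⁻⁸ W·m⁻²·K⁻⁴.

T ≈ 243 K

At equilibrium, absorbed power = emitted power.
Absorbing cross-section = πr² = 9.195×10⁷ m²; emitting surface = 4πr² = 3.678×10⁸ m² (ratio 4).
(1−a)S·A_cross = εσ·A_surf·T⁴  ⇒  T⁴ = (1−a)S/(4σ).
T⁴ = 0.420·1870/(4·5.67×10⁻⁸) = 3.463×10⁹ K⁴.
T = (3.463×10⁹)^(1/4).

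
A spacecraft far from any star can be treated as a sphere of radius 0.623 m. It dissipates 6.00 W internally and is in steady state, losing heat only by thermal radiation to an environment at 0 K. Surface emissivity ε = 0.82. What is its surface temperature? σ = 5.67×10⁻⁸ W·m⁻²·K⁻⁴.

Steady state: internal power = radiated power, P = εσA T⁴.
Radiating area A = 4πr² = 4.877 m².
T⁴ = P/(εσA) = 6.00/(0.82·5.67×10⁻⁸·4.877) = 2.646×10⁷ K⁴.
T = (2.646×10⁷)^(1/4).

T ≈ 71.7 K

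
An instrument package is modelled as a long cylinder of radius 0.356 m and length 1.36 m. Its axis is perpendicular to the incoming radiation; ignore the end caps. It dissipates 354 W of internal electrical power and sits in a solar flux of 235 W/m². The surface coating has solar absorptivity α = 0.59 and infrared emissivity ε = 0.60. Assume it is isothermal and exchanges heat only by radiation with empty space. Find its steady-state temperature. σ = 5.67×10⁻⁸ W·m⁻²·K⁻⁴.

T ≈ 262 K

At steady state, absorbed solar power + internal power = radiated power.
Absorbed: α·S·A_cross = 0.59·235·0.9683 = 134.3 W (cross-section 2rL).
Total input = 134.3 + 354 = 488.3 W.
Radiated: εσ·A_surf·T⁴ with A_surf = 2πrL = 3.042 m².
T⁴ = 488.3/(0.60·5.67×10⁻⁸·3.042) = 4.718×10⁹ K⁴.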